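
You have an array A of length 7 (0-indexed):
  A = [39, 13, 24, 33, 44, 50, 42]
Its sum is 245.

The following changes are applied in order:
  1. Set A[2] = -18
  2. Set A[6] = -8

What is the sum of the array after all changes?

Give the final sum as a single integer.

Initial sum: 245
Change 1: A[2] 24 -> -18, delta = -42, sum = 203
Change 2: A[6] 42 -> -8, delta = -50, sum = 153

Answer: 153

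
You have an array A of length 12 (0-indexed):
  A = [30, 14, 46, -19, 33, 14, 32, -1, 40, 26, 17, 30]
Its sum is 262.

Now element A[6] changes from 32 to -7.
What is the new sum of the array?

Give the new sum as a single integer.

Old value at index 6: 32
New value at index 6: -7
Delta = -7 - 32 = -39
New sum = old_sum + delta = 262 + (-39) = 223

Answer: 223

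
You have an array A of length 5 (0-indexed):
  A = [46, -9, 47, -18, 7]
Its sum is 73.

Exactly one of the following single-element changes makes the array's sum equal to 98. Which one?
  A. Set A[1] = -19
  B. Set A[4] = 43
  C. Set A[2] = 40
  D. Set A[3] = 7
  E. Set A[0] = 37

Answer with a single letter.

Option A: A[1] -9->-19, delta=-10, new_sum=73+(-10)=63
Option B: A[4] 7->43, delta=36, new_sum=73+(36)=109
Option C: A[2] 47->40, delta=-7, new_sum=73+(-7)=66
Option D: A[3] -18->7, delta=25, new_sum=73+(25)=98 <-- matches target
Option E: A[0] 46->37, delta=-9, new_sum=73+(-9)=64

Answer: D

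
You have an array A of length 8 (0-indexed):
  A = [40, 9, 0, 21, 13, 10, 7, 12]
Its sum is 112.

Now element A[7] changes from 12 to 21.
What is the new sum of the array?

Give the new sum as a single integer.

Old value at index 7: 12
New value at index 7: 21
Delta = 21 - 12 = 9
New sum = old_sum + delta = 112 + (9) = 121

Answer: 121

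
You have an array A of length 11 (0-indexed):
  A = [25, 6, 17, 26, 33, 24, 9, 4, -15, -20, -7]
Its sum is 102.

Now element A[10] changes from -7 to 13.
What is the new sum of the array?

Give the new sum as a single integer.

Answer: 122

Derivation:
Old value at index 10: -7
New value at index 10: 13
Delta = 13 - -7 = 20
New sum = old_sum + delta = 102 + (20) = 122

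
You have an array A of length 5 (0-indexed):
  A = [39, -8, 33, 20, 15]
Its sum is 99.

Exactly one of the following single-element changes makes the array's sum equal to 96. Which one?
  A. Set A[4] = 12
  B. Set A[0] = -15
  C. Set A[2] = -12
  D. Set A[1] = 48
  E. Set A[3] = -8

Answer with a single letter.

Option A: A[4] 15->12, delta=-3, new_sum=99+(-3)=96 <-- matches target
Option B: A[0] 39->-15, delta=-54, new_sum=99+(-54)=45
Option C: A[2] 33->-12, delta=-45, new_sum=99+(-45)=54
Option D: A[1] -8->48, delta=56, new_sum=99+(56)=155
Option E: A[3] 20->-8, delta=-28, new_sum=99+(-28)=71

Answer: A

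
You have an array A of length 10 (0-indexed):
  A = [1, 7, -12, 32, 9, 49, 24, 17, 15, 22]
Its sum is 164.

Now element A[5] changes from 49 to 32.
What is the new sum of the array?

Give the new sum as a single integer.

Old value at index 5: 49
New value at index 5: 32
Delta = 32 - 49 = -17
New sum = old_sum + delta = 164 + (-17) = 147

Answer: 147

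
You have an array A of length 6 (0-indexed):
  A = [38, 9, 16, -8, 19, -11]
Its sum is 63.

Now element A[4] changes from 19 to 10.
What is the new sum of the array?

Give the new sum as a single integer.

Old value at index 4: 19
New value at index 4: 10
Delta = 10 - 19 = -9
New sum = old_sum + delta = 63 + (-9) = 54

Answer: 54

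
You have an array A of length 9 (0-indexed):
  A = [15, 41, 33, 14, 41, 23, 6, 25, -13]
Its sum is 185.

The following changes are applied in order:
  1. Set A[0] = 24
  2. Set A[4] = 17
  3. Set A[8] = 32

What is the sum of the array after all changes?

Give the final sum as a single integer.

Answer: 215

Derivation:
Initial sum: 185
Change 1: A[0] 15 -> 24, delta = 9, sum = 194
Change 2: A[4] 41 -> 17, delta = -24, sum = 170
Change 3: A[8] -13 -> 32, delta = 45, sum = 215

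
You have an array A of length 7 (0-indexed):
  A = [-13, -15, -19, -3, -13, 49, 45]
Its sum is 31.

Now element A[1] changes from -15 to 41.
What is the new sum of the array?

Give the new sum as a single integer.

Answer: 87

Derivation:
Old value at index 1: -15
New value at index 1: 41
Delta = 41 - -15 = 56
New sum = old_sum + delta = 31 + (56) = 87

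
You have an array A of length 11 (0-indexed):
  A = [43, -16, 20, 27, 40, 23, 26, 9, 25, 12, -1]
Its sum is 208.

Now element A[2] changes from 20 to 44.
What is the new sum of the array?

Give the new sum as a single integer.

Old value at index 2: 20
New value at index 2: 44
Delta = 44 - 20 = 24
New sum = old_sum + delta = 208 + (24) = 232

Answer: 232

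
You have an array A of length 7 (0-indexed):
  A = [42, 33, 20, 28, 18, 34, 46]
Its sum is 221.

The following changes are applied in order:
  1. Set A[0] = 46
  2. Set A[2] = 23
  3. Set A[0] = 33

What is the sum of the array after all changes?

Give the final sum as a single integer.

Initial sum: 221
Change 1: A[0] 42 -> 46, delta = 4, sum = 225
Change 2: A[2] 20 -> 23, delta = 3, sum = 228
Change 3: A[0] 46 -> 33, delta = -13, sum = 215

Answer: 215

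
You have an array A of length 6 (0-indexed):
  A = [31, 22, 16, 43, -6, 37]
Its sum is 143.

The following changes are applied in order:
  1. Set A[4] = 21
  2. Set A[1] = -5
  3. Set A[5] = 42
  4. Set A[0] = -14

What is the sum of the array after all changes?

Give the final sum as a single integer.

Answer: 103

Derivation:
Initial sum: 143
Change 1: A[4] -6 -> 21, delta = 27, sum = 170
Change 2: A[1] 22 -> -5, delta = -27, sum = 143
Change 3: A[5] 37 -> 42, delta = 5, sum = 148
Change 4: A[0] 31 -> -14, delta = -45, sum = 103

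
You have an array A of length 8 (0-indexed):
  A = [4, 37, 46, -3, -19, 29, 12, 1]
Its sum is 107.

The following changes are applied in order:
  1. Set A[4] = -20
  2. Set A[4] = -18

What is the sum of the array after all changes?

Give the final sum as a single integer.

Initial sum: 107
Change 1: A[4] -19 -> -20, delta = -1, sum = 106
Change 2: A[4] -20 -> -18, delta = 2, sum = 108

Answer: 108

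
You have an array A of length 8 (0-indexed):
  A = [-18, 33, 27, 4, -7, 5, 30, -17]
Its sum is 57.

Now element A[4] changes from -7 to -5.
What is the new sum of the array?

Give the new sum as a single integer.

Answer: 59

Derivation:
Old value at index 4: -7
New value at index 4: -5
Delta = -5 - -7 = 2
New sum = old_sum + delta = 57 + (2) = 59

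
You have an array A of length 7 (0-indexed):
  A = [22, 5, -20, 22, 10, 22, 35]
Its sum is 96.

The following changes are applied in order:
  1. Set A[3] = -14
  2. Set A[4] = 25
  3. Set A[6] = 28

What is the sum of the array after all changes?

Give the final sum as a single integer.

Initial sum: 96
Change 1: A[3] 22 -> -14, delta = -36, sum = 60
Change 2: A[4] 10 -> 25, delta = 15, sum = 75
Change 3: A[6] 35 -> 28, delta = -7, sum = 68

Answer: 68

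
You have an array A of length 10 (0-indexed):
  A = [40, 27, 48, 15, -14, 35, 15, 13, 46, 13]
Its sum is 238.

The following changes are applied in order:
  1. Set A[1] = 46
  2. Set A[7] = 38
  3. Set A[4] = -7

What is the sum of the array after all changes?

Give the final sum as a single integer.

Answer: 289

Derivation:
Initial sum: 238
Change 1: A[1] 27 -> 46, delta = 19, sum = 257
Change 2: A[7] 13 -> 38, delta = 25, sum = 282
Change 3: A[4] -14 -> -7, delta = 7, sum = 289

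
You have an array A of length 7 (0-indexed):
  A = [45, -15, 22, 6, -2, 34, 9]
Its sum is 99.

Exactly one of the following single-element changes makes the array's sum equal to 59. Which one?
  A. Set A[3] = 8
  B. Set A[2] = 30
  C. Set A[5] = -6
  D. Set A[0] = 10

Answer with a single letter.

Option A: A[3] 6->8, delta=2, new_sum=99+(2)=101
Option B: A[2] 22->30, delta=8, new_sum=99+(8)=107
Option C: A[5] 34->-6, delta=-40, new_sum=99+(-40)=59 <-- matches target
Option D: A[0] 45->10, delta=-35, new_sum=99+(-35)=64

Answer: C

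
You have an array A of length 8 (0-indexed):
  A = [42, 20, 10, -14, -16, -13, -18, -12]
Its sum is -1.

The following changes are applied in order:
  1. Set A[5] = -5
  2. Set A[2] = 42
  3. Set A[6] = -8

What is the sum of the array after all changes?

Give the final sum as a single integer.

Answer: 49

Derivation:
Initial sum: -1
Change 1: A[5] -13 -> -5, delta = 8, sum = 7
Change 2: A[2] 10 -> 42, delta = 32, sum = 39
Change 3: A[6] -18 -> -8, delta = 10, sum = 49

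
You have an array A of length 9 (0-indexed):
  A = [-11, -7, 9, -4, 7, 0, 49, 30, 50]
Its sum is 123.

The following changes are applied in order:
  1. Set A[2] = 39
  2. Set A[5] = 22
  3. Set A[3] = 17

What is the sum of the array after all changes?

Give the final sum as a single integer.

Answer: 196

Derivation:
Initial sum: 123
Change 1: A[2] 9 -> 39, delta = 30, sum = 153
Change 2: A[5] 0 -> 22, delta = 22, sum = 175
Change 3: A[3] -4 -> 17, delta = 21, sum = 196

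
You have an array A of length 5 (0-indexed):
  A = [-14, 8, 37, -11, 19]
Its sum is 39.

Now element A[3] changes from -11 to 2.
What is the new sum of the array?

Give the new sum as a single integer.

Answer: 52

Derivation:
Old value at index 3: -11
New value at index 3: 2
Delta = 2 - -11 = 13
New sum = old_sum + delta = 39 + (13) = 52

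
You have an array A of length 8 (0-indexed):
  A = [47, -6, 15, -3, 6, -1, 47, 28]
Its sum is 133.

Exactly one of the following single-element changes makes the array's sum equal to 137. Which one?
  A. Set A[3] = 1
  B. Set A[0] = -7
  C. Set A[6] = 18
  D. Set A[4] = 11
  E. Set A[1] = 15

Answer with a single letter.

Option A: A[3] -3->1, delta=4, new_sum=133+(4)=137 <-- matches target
Option B: A[0] 47->-7, delta=-54, new_sum=133+(-54)=79
Option C: A[6] 47->18, delta=-29, new_sum=133+(-29)=104
Option D: A[4] 6->11, delta=5, new_sum=133+(5)=138
Option E: A[1] -6->15, delta=21, new_sum=133+(21)=154

Answer: A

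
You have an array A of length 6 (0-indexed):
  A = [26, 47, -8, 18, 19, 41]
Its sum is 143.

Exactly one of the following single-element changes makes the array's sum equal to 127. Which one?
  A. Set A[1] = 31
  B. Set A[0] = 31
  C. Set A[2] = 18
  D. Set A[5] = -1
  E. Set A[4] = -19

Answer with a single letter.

Answer: A

Derivation:
Option A: A[1] 47->31, delta=-16, new_sum=143+(-16)=127 <-- matches target
Option B: A[0] 26->31, delta=5, new_sum=143+(5)=148
Option C: A[2] -8->18, delta=26, new_sum=143+(26)=169
Option D: A[5] 41->-1, delta=-42, new_sum=143+(-42)=101
Option E: A[4] 19->-19, delta=-38, new_sum=143+(-38)=105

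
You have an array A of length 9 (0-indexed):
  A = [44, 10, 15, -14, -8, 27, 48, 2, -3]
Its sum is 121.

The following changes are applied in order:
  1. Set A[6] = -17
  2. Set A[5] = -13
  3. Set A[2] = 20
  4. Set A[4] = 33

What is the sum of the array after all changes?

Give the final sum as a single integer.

Answer: 62

Derivation:
Initial sum: 121
Change 1: A[6] 48 -> -17, delta = -65, sum = 56
Change 2: A[5] 27 -> -13, delta = -40, sum = 16
Change 3: A[2] 15 -> 20, delta = 5, sum = 21
Change 4: A[4] -8 -> 33, delta = 41, sum = 62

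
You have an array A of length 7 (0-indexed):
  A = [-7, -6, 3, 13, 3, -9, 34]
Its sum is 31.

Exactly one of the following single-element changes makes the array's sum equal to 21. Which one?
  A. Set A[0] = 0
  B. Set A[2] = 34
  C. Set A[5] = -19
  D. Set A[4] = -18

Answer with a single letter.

Answer: C

Derivation:
Option A: A[0] -7->0, delta=7, new_sum=31+(7)=38
Option B: A[2] 3->34, delta=31, new_sum=31+(31)=62
Option C: A[5] -9->-19, delta=-10, new_sum=31+(-10)=21 <-- matches target
Option D: A[4] 3->-18, delta=-21, new_sum=31+(-21)=10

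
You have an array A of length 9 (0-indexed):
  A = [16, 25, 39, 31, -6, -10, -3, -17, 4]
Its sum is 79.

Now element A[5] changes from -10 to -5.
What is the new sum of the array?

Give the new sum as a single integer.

Answer: 84

Derivation:
Old value at index 5: -10
New value at index 5: -5
Delta = -5 - -10 = 5
New sum = old_sum + delta = 79 + (5) = 84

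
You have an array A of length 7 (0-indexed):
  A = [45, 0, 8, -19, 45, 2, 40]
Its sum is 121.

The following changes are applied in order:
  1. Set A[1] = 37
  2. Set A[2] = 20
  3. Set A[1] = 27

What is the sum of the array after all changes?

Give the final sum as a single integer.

Answer: 160

Derivation:
Initial sum: 121
Change 1: A[1] 0 -> 37, delta = 37, sum = 158
Change 2: A[2] 8 -> 20, delta = 12, sum = 170
Change 3: A[1] 37 -> 27, delta = -10, sum = 160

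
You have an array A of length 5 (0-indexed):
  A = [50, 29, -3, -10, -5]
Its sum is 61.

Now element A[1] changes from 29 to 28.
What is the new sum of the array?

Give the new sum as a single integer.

Old value at index 1: 29
New value at index 1: 28
Delta = 28 - 29 = -1
New sum = old_sum + delta = 61 + (-1) = 60

Answer: 60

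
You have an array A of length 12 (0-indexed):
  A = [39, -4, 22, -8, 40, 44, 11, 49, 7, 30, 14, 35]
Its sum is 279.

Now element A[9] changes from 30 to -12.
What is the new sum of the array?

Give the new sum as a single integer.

Answer: 237

Derivation:
Old value at index 9: 30
New value at index 9: -12
Delta = -12 - 30 = -42
New sum = old_sum + delta = 279 + (-42) = 237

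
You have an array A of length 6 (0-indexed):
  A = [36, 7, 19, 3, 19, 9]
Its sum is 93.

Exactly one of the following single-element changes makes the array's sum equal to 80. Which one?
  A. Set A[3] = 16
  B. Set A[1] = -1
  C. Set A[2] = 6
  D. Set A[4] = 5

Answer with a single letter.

Option A: A[3] 3->16, delta=13, new_sum=93+(13)=106
Option B: A[1] 7->-1, delta=-8, new_sum=93+(-8)=85
Option C: A[2] 19->6, delta=-13, new_sum=93+(-13)=80 <-- matches target
Option D: A[4] 19->5, delta=-14, new_sum=93+(-14)=79

Answer: C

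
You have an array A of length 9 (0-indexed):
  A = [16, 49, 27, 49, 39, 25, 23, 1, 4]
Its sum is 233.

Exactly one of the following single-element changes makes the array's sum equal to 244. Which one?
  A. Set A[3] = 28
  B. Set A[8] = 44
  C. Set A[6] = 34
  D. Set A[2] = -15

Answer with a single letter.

Option A: A[3] 49->28, delta=-21, new_sum=233+(-21)=212
Option B: A[8] 4->44, delta=40, new_sum=233+(40)=273
Option C: A[6] 23->34, delta=11, new_sum=233+(11)=244 <-- matches target
Option D: A[2] 27->-15, delta=-42, new_sum=233+(-42)=191

Answer: C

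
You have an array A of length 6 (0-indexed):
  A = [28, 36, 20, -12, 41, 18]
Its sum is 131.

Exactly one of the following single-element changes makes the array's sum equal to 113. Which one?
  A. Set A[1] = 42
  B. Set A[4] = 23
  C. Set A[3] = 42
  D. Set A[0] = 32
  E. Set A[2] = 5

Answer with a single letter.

Answer: B

Derivation:
Option A: A[1] 36->42, delta=6, new_sum=131+(6)=137
Option B: A[4] 41->23, delta=-18, new_sum=131+(-18)=113 <-- matches target
Option C: A[3] -12->42, delta=54, new_sum=131+(54)=185
Option D: A[0] 28->32, delta=4, new_sum=131+(4)=135
Option E: A[2] 20->5, delta=-15, new_sum=131+(-15)=116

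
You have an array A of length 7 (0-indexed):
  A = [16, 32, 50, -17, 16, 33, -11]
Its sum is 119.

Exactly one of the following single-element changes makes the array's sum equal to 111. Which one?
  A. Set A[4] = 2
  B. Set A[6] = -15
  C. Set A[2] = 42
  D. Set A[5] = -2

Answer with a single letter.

Answer: C

Derivation:
Option A: A[4] 16->2, delta=-14, new_sum=119+(-14)=105
Option B: A[6] -11->-15, delta=-4, new_sum=119+(-4)=115
Option C: A[2] 50->42, delta=-8, new_sum=119+(-8)=111 <-- matches target
Option D: A[5] 33->-2, delta=-35, new_sum=119+(-35)=84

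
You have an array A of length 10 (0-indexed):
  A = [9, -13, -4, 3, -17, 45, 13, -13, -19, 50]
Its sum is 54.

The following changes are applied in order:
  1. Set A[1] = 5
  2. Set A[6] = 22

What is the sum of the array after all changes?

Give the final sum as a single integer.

Initial sum: 54
Change 1: A[1] -13 -> 5, delta = 18, sum = 72
Change 2: A[6] 13 -> 22, delta = 9, sum = 81

Answer: 81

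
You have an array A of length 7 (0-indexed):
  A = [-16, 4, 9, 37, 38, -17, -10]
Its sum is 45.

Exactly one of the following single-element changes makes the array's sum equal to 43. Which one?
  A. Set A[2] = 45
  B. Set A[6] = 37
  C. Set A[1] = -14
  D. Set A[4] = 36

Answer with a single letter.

Answer: D

Derivation:
Option A: A[2] 9->45, delta=36, new_sum=45+(36)=81
Option B: A[6] -10->37, delta=47, new_sum=45+(47)=92
Option C: A[1] 4->-14, delta=-18, new_sum=45+(-18)=27
Option D: A[4] 38->36, delta=-2, new_sum=45+(-2)=43 <-- matches target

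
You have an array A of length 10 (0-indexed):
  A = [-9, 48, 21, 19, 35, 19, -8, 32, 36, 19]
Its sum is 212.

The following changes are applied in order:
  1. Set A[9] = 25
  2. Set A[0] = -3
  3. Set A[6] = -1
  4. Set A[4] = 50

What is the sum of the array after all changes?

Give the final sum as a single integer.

Initial sum: 212
Change 1: A[9] 19 -> 25, delta = 6, sum = 218
Change 2: A[0] -9 -> -3, delta = 6, sum = 224
Change 3: A[6] -8 -> -1, delta = 7, sum = 231
Change 4: A[4] 35 -> 50, delta = 15, sum = 246

Answer: 246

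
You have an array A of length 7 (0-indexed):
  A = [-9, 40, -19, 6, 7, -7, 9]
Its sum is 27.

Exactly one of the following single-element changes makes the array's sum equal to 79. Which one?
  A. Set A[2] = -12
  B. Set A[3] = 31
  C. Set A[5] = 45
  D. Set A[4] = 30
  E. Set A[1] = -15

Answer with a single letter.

Option A: A[2] -19->-12, delta=7, new_sum=27+(7)=34
Option B: A[3] 6->31, delta=25, new_sum=27+(25)=52
Option C: A[5] -7->45, delta=52, new_sum=27+(52)=79 <-- matches target
Option D: A[4] 7->30, delta=23, new_sum=27+(23)=50
Option E: A[1] 40->-15, delta=-55, new_sum=27+(-55)=-28

Answer: C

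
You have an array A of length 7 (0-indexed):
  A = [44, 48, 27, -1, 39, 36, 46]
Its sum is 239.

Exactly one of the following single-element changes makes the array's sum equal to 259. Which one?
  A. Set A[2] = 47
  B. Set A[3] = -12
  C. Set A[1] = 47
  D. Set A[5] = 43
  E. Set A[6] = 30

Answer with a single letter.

Answer: A

Derivation:
Option A: A[2] 27->47, delta=20, new_sum=239+(20)=259 <-- matches target
Option B: A[3] -1->-12, delta=-11, new_sum=239+(-11)=228
Option C: A[1] 48->47, delta=-1, new_sum=239+(-1)=238
Option D: A[5] 36->43, delta=7, new_sum=239+(7)=246
Option E: A[6] 46->30, delta=-16, new_sum=239+(-16)=223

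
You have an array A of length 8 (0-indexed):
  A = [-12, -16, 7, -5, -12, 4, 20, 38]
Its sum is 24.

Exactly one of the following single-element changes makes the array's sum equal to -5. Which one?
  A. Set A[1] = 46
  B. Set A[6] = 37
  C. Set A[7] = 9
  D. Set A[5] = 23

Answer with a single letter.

Answer: C

Derivation:
Option A: A[1] -16->46, delta=62, new_sum=24+(62)=86
Option B: A[6] 20->37, delta=17, new_sum=24+(17)=41
Option C: A[7] 38->9, delta=-29, new_sum=24+(-29)=-5 <-- matches target
Option D: A[5] 4->23, delta=19, new_sum=24+(19)=43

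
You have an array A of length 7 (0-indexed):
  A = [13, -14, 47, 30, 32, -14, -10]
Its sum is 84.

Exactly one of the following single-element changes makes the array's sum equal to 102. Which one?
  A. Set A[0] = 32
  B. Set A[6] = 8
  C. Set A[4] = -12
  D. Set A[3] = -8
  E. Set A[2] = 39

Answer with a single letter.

Answer: B

Derivation:
Option A: A[0] 13->32, delta=19, new_sum=84+(19)=103
Option B: A[6] -10->8, delta=18, new_sum=84+(18)=102 <-- matches target
Option C: A[4] 32->-12, delta=-44, new_sum=84+(-44)=40
Option D: A[3] 30->-8, delta=-38, new_sum=84+(-38)=46
Option E: A[2] 47->39, delta=-8, new_sum=84+(-8)=76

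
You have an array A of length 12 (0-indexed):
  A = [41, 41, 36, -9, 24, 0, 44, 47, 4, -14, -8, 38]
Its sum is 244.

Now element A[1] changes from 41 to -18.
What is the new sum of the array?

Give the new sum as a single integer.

Old value at index 1: 41
New value at index 1: -18
Delta = -18 - 41 = -59
New sum = old_sum + delta = 244 + (-59) = 185

Answer: 185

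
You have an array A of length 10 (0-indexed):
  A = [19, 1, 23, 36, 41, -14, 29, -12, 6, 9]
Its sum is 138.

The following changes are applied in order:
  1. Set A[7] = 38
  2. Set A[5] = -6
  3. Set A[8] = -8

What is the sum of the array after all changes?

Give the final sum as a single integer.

Initial sum: 138
Change 1: A[7] -12 -> 38, delta = 50, sum = 188
Change 2: A[5] -14 -> -6, delta = 8, sum = 196
Change 3: A[8] 6 -> -8, delta = -14, sum = 182

Answer: 182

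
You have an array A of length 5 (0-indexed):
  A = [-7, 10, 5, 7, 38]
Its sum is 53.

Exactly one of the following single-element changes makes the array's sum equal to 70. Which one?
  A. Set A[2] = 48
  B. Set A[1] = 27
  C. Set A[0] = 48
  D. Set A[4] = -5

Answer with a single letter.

Answer: B

Derivation:
Option A: A[2] 5->48, delta=43, new_sum=53+(43)=96
Option B: A[1] 10->27, delta=17, new_sum=53+(17)=70 <-- matches target
Option C: A[0] -7->48, delta=55, new_sum=53+(55)=108
Option D: A[4] 38->-5, delta=-43, new_sum=53+(-43)=10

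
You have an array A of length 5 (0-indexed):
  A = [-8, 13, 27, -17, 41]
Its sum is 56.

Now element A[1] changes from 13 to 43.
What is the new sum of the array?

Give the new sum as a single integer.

Answer: 86

Derivation:
Old value at index 1: 13
New value at index 1: 43
Delta = 43 - 13 = 30
New sum = old_sum + delta = 56 + (30) = 86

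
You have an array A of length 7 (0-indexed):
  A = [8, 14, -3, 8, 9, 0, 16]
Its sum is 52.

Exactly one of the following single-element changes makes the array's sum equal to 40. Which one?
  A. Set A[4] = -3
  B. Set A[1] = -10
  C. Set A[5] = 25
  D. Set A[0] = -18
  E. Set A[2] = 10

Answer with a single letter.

Answer: A

Derivation:
Option A: A[4] 9->-3, delta=-12, new_sum=52+(-12)=40 <-- matches target
Option B: A[1] 14->-10, delta=-24, new_sum=52+(-24)=28
Option C: A[5] 0->25, delta=25, new_sum=52+(25)=77
Option D: A[0] 8->-18, delta=-26, new_sum=52+(-26)=26
Option E: A[2] -3->10, delta=13, new_sum=52+(13)=65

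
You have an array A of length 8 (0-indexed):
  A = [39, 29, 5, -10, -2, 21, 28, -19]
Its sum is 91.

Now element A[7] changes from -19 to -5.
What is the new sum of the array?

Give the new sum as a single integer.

Old value at index 7: -19
New value at index 7: -5
Delta = -5 - -19 = 14
New sum = old_sum + delta = 91 + (14) = 105

Answer: 105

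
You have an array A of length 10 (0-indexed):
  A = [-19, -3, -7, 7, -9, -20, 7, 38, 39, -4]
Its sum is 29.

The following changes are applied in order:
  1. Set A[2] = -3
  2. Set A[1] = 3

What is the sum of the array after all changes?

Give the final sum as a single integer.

Initial sum: 29
Change 1: A[2] -7 -> -3, delta = 4, sum = 33
Change 2: A[1] -3 -> 3, delta = 6, sum = 39

Answer: 39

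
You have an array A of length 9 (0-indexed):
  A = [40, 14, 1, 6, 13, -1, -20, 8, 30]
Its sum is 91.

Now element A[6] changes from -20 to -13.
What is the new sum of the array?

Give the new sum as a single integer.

Answer: 98

Derivation:
Old value at index 6: -20
New value at index 6: -13
Delta = -13 - -20 = 7
New sum = old_sum + delta = 91 + (7) = 98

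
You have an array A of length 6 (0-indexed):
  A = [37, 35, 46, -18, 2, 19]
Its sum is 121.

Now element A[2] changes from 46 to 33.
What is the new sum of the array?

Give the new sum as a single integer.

Answer: 108

Derivation:
Old value at index 2: 46
New value at index 2: 33
Delta = 33 - 46 = -13
New sum = old_sum + delta = 121 + (-13) = 108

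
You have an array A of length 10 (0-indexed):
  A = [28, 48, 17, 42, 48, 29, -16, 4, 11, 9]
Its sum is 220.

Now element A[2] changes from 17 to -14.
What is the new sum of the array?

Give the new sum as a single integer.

Old value at index 2: 17
New value at index 2: -14
Delta = -14 - 17 = -31
New sum = old_sum + delta = 220 + (-31) = 189

Answer: 189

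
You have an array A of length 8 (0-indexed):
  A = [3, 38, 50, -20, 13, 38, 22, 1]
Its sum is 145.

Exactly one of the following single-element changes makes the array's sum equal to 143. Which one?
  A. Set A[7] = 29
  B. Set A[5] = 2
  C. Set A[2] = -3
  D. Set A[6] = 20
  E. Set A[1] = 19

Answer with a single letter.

Answer: D

Derivation:
Option A: A[7] 1->29, delta=28, new_sum=145+(28)=173
Option B: A[5] 38->2, delta=-36, new_sum=145+(-36)=109
Option C: A[2] 50->-3, delta=-53, new_sum=145+(-53)=92
Option D: A[6] 22->20, delta=-2, new_sum=145+(-2)=143 <-- matches target
Option E: A[1] 38->19, delta=-19, new_sum=145+(-19)=126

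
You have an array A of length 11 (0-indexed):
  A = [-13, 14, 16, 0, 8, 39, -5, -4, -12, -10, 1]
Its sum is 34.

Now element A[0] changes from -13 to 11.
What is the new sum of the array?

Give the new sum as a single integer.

Old value at index 0: -13
New value at index 0: 11
Delta = 11 - -13 = 24
New sum = old_sum + delta = 34 + (24) = 58

Answer: 58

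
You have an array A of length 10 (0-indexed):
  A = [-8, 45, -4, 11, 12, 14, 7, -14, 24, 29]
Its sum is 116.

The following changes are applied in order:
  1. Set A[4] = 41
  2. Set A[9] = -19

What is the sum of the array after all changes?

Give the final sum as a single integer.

Initial sum: 116
Change 1: A[4] 12 -> 41, delta = 29, sum = 145
Change 2: A[9] 29 -> -19, delta = -48, sum = 97

Answer: 97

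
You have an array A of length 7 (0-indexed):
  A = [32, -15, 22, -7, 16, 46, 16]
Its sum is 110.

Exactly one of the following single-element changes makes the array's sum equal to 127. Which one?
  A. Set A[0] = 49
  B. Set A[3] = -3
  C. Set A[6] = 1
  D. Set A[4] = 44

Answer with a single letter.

Answer: A

Derivation:
Option A: A[0] 32->49, delta=17, new_sum=110+(17)=127 <-- matches target
Option B: A[3] -7->-3, delta=4, new_sum=110+(4)=114
Option C: A[6] 16->1, delta=-15, new_sum=110+(-15)=95
Option D: A[4] 16->44, delta=28, new_sum=110+(28)=138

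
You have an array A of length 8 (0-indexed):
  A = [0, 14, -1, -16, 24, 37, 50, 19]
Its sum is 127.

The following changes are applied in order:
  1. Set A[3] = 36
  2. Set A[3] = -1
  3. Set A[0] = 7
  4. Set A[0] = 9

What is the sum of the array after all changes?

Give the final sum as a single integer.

Initial sum: 127
Change 1: A[3] -16 -> 36, delta = 52, sum = 179
Change 2: A[3] 36 -> -1, delta = -37, sum = 142
Change 3: A[0] 0 -> 7, delta = 7, sum = 149
Change 4: A[0] 7 -> 9, delta = 2, sum = 151

Answer: 151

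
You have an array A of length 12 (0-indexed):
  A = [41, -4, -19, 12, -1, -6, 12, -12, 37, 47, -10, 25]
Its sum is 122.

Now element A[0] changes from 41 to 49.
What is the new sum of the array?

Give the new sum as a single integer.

Answer: 130

Derivation:
Old value at index 0: 41
New value at index 0: 49
Delta = 49 - 41 = 8
New sum = old_sum + delta = 122 + (8) = 130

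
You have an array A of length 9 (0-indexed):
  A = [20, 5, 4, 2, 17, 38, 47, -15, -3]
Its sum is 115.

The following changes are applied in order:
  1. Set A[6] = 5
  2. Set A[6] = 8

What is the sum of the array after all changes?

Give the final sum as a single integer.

Initial sum: 115
Change 1: A[6] 47 -> 5, delta = -42, sum = 73
Change 2: A[6] 5 -> 8, delta = 3, sum = 76

Answer: 76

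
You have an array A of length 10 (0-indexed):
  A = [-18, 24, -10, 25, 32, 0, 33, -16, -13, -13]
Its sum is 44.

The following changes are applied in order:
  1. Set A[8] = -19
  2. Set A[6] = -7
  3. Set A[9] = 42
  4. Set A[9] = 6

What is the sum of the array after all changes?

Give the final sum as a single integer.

Initial sum: 44
Change 1: A[8] -13 -> -19, delta = -6, sum = 38
Change 2: A[6] 33 -> -7, delta = -40, sum = -2
Change 3: A[9] -13 -> 42, delta = 55, sum = 53
Change 4: A[9] 42 -> 6, delta = -36, sum = 17

Answer: 17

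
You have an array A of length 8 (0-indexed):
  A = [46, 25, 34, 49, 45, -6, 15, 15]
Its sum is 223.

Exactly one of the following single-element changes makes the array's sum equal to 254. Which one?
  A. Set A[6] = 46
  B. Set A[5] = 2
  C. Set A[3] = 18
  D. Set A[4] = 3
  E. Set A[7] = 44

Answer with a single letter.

Option A: A[6] 15->46, delta=31, new_sum=223+(31)=254 <-- matches target
Option B: A[5] -6->2, delta=8, new_sum=223+(8)=231
Option C: A[3] 49->18, delta=-31, new_sum=223+(-31)=192
Option D: A[4] 45->3, delta=-42, new_sum=223+(-42)=181
Option E: A[7] 15->44, delta=29, new_sum=223+(29)=252

Answer: A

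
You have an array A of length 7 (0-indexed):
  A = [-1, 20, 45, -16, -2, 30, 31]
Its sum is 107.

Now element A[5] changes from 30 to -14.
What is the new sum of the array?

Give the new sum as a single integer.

Answer: 63

Derivation:
Old value at index 5: 30
New value at index 5: -14
Delta = -14 - 30 = -44
New sum = old_sum + delta = 107 + (-44) = 63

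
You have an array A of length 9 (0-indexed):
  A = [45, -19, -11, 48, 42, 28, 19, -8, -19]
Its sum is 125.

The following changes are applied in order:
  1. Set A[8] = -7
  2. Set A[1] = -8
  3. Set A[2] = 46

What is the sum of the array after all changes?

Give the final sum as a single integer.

Initial sum: 125
Change 1: A[8] -19 -> -7, delta = 12, sum = 137
Change 2: A[1] -19 -> -8, delta = 11, sum = 148
Change 3: A[2] -11 -> 46, delta = 57, sum = 205

Answer: 205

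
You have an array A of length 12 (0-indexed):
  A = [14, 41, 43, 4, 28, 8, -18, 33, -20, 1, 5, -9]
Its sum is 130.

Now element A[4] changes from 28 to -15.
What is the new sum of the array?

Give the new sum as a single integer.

Answer: 87

Derivation:
Old value at index 4: 28
New value at index 4: -15
Delta = -15 - 28 = -43
New sum = old_sum + delta = 130 + (-43) = 87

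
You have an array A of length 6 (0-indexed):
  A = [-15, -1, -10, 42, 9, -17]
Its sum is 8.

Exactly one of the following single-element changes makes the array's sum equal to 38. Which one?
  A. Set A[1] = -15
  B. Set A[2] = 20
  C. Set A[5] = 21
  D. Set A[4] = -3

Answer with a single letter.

Option A: A[1] -1->-15, delta=-14, new_sum=8+(-14)=-6
Option B: A[2] -10->20, delta=30, new_sum=8+(30)=38 <-- matches target
Option C: A[5] -17->21, delta=38, new_sum=8+(38)=46
Option D: A[4] 9->-3, delta=-12, new_sum=8+(-12)=-4

Answer: B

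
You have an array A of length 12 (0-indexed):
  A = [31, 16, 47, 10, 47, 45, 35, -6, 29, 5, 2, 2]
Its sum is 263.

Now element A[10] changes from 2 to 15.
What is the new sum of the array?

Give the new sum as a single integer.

Answer: 276

Derivation:
Old value at index 10: 2
New value at index 10: 15
Delta = 15 - 2 = 13
New sum = old_sum + delta = 263 + (13) = 276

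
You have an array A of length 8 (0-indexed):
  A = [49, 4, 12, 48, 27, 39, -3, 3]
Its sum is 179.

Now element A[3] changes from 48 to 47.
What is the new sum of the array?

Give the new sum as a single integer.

Answer: 178

Derivation:
Old value at index 3: 48
New value at index 3: 47
Delta = 47 - 48 = -1
New sum = old_sum + delta = 179 + (-1) = 178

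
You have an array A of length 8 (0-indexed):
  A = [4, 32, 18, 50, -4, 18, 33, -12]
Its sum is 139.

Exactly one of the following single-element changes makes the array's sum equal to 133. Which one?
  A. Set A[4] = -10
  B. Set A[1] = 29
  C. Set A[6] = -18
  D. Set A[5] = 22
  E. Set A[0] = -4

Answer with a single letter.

Option A: A[4] -4->-10, delta=-6, new_sum=139+(-6)=133 <-- matches target
Option B: A[1] 32->29, delta=-3, new_sum=139+(-3)=136
Option C: A[6] 33->-18, delta=-51, new_sum=139+(-51)=88
Option D: A[5] 18->22, delta=4, new_sum=139+(4)=143
Option E: A[0] 4->-4, delta=-8, new_sum=139+(-8)=131

Answer: A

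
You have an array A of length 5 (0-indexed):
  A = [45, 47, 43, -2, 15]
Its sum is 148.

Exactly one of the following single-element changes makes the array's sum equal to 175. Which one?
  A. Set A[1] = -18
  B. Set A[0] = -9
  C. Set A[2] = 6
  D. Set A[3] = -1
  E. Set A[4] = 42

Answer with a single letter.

Answer: E

Derivation:
Option A: A[1] 47->-18, delta=-65, new_sum=148+(-65)=83
Option B: A[0] 45->-9, delta=-54, new_sum=148+(-54)=94
Option C: A[2] 43->6, delta=-37, new_sum=148+(-37)=111
Option D: A[3] -2->-1, delta=1, new_sum=148+(1)=149
Option E: A[4] 15->42, delta=27, new_sum=148+(27)=175 <-- matches target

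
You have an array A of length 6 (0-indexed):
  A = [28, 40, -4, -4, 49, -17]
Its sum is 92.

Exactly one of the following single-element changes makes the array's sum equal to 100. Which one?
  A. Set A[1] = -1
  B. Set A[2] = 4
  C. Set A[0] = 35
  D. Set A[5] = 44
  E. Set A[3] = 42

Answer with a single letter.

Option A: A[1] 40->-1, delta=-41, new_sum=92+(-41)=51
Option B: A[2] -4->4, delta=8, new_sum=92+(8)=100 <-- matches target
Option C: A[0] 28->35, delta=7, new_sum=92+(7)=99
Option D: A[5] -17->44, delta=61, new_sum=92+(61)=153
Option E: A[3] -4->42, delta=46, new_sum=92+(46)=138

Answer: B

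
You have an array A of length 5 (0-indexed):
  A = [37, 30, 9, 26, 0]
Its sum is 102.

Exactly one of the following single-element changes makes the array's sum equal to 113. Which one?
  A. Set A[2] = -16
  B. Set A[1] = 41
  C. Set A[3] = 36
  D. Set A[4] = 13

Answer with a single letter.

Answer: B

Derivation:
Option A: A[2] 9->-16, delta=-25, new_sum=102+(-25)=77
Option B: A[1] 30->41, delta=11, new_sum=102+(11)=113 <-- matches target
Option C: A[3] 26->36, delta=10, new_sum=102+(10)=112
Option D: A[4] 0->13, delta=13, new_sum=102+(13)=115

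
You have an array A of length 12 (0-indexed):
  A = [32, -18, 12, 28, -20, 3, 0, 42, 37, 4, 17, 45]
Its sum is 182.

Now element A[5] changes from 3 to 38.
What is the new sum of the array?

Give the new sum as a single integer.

Answer: 217

Derivation:
Old value at index 5: 3
New value at index 5: 38
Delta = 38 - 3 = 35
New sum = old_sum + delta = 182 + (35) = 217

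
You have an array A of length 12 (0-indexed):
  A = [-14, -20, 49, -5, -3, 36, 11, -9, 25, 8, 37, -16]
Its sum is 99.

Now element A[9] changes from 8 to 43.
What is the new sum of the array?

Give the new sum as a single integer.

Old value at index 9: 8
New value at index 9: 43
Delta = 43 - 8 = 35
New sum = old_sum + delta = 99 + (35) = 134

Answer: 134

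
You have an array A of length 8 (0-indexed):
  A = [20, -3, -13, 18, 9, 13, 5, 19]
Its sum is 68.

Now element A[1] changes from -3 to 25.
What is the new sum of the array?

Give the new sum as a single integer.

Answer: 96

Derivation:
Old value at index 1: -3
New value at index 1: 25
Delta = 25 - -3 = 28
New sum = old_sum + delta = 68 + (28) = 96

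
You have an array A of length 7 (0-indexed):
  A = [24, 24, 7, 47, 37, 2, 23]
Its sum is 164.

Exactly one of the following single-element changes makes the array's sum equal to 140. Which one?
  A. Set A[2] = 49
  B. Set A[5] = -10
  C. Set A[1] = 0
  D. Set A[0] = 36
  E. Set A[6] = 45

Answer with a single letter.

Answer: C

Derivation:
Option A: A[2] 7->49, delta=42, new_sum=164+(42)=206
Option B: A[5] 2->-10, delta=-12, new_sum=164+(-12)=152
Option C: A[1] 24->0, delta=-24, new_sum=164+(-24)=140 <-- matches target
Option D: A[0] 24->36, delta=12, new_sum=164+(12)=176
Option E: A[6] 23->45, delta=22, new_sum=164+(22)=186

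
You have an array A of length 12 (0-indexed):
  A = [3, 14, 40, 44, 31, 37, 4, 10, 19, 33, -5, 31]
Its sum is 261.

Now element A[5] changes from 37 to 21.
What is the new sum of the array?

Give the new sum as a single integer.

Old value at index 5: 37
New value at index 5: 21
Delta = 21 - 37 = -16
New sum = old_sum + delta = 261 + (-16) = 245

Answer: 245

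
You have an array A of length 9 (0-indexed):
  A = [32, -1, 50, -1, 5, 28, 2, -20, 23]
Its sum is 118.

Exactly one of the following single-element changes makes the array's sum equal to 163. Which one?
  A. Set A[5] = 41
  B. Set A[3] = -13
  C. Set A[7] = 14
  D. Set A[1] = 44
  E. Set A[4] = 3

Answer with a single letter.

Answer: D

Derivation:
Option A: A[5] 28->41, delta=13, new_sum=118+(13)=131
Option B: A[3] -1->-13, delta=-12, new_sum=118+(-12)=106
Option C: A[7] -20->14, delta=34, new_sum=118+(34)=152
Option D: A[1] -1->44, delta=45, new_sum=118+(45)=163 <-- matches target
Option E: A[4] 5->3, delta=-2, new_sum=118+(-2)=116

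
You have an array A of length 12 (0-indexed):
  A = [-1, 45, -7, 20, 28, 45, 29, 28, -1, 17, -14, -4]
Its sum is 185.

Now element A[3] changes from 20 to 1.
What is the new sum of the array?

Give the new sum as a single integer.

Answer: 166

Derivation:
Old value at index 3: 20
New value at index 3: 1
Delta = 1 - 20 = -19
New sum = old_sum + delta = 185 + (-19) = 166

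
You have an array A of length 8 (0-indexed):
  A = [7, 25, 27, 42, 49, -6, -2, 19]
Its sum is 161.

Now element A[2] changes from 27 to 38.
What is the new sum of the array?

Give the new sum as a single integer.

Answer: 172

Derivation:
Old value at index 2: 27
New value at index 2: 38
Delta = 38 - 27 = 11
New sum = old_sum + delta = 161 + (11) = 172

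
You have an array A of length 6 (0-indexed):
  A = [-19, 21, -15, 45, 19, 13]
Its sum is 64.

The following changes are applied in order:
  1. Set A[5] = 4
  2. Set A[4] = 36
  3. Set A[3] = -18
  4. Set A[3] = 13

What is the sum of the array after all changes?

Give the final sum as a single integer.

Answer: 40

Derivation:
Initial sum: 64
Change 1: A[5] 13 -> 4, delta = -9, sum = 55
Change 2: A[4] 19 -> 36, delta = 17, sum = 72
Change 3: A[3] 45 -> -18, delta = -63, sum = 9
Change 4: A[3] -18 -> 13, delta = 31, sum = 40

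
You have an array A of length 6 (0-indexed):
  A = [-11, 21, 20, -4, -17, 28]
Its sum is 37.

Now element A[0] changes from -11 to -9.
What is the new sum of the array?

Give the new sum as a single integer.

Old value at index 0: -11
New value at index 0: -9
Delta = -9 - -11 = 2
New sum = old_sum + delta = 37 + (2) = 39

Answer: 39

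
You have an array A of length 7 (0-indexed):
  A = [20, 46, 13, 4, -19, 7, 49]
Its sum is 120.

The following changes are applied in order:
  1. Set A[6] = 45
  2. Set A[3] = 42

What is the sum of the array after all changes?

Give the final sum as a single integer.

Initial sum: 120
Change 1: A[6] 49 -> 45, delta = -4, sum = 116
Change 2: A[3] 4 -> 42, delta = 38, sum = 154

Answer: 154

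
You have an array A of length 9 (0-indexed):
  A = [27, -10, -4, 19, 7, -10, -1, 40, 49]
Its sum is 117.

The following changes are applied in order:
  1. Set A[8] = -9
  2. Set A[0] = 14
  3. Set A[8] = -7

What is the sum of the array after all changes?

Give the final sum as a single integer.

Initial sum: 117
Change 1: A[8] 49 -> -9, delta = -58, sum = 59
Change 2: A[0] 27 -> 14, delta = -13, sum = 46
Change 3: A[8] -9 -> -7, delta = 2, sum = 48

Answer: 48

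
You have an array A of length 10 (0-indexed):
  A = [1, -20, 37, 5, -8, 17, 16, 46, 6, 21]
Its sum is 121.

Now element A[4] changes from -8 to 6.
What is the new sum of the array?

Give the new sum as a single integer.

Answer: 135

Derivation:
Old value at index 4: -8
New value at index 4: 6
Delta = 6 - -8 = 14
New sum = old_sum + delta = 121 + (14) = 135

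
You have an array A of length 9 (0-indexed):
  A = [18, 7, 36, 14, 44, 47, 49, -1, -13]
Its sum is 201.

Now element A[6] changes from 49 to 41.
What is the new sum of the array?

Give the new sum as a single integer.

Answer: 193

Derivation:
Old value at index 6: 49
New value at index 6: 41
Delta = 41 - 49 = -8
New sum = old_sum + delta = 201 + (-8) = 193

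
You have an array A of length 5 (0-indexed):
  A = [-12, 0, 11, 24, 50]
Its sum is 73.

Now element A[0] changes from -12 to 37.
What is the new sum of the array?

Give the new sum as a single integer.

Old value at index 0: -12
New value at index 0: 37
Delta = 37 - -12 = 49
New sum = old_sum + delta = 73 + (49) = 122

Answer: 122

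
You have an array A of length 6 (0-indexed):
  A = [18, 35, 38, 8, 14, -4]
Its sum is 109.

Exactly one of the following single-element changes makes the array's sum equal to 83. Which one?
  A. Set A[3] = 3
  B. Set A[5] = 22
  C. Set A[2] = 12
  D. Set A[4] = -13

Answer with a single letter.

Answer: C

Derivation:
Option A: A[3] 8->3, delta=-5, new_sum=109+(-5)=104
Option B: A[5] -4->22, delta=26, new_sum=109+(26)=135
Option C: A[2] 38->12, delta=-26, new_sum=109+(-26)=83 <-- matches target
Option D: A[4] 14->-13, delta=-27, new_sum=109+(-27)=82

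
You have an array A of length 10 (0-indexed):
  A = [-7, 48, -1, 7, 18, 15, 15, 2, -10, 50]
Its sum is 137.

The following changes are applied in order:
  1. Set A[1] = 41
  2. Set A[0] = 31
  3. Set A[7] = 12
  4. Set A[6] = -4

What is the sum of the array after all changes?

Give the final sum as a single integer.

Answer: 159

Derivation:
Initial sum: 137
Change 1: A[1] 48 -> 41, delta = -7, sum = 130
Change 2: A[0] -7 -> 31, delta = 38, sum = 168
Change 3: A[7] 2 -> 12, delta = 10, sum = 178
Change 4: A[6] 15 -> -4, delta = -19, sum = 159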